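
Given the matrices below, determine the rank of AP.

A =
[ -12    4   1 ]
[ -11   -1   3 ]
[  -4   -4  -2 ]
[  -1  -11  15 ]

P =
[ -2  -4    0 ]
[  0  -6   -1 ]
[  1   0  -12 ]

First compute AP:
[[ 25,  24, -16],
 [ 25,  50, -35],
 [  6,  40,  28],
 [ 17,  70, -169]]
Now row reduce the product.
R2 ← R2 − R1: [0, 26, -19]
R3 ← R3 − (6/25)·R1: [0, 856/25, 796/25]
R4 ← R4 − (17/25)·R1: [0, 1342/25, -3953/25]
R3 ← R3 − (428/325)·R2: [0, 0, 3696/65]
R4 ← R4 − (671/325)·R2: [0, 0, -7728/65]
R4 ← R4 + (23/11)·R3: [0, 0, 0]
3 nonzero rows, so rank(AP) = 3.

3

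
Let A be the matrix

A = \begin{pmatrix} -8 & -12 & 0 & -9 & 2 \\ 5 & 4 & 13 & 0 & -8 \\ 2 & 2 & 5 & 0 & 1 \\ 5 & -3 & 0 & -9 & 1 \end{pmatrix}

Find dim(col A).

Row reduce to echelon form.
R2 ← R2 + (5/8)·R1: [0, -7/2, 13, -45/8, -27/4]
R3 ← R3 + (1/4)·R1: [0, -1, 5, -9/4, 3/2]
R4 ← R4 + (5/8)·R1: [0, -21/2, 0, -117/8, 9/4]
R3 ← R3 − (2/7)·R2: [0, 0, 9/7, -9/14, 24/7]
R4 ← R4 − (3)·R2: [0, 0, -39, 9/4, 45/2]
R4 ← R4 + (91/3)·R3: [0, 0, 0, -69/4, 253/2]
Echelon form has 4 nonzero rows, so rank(A) = 4.
The column space has dimension equal to the rank: 4.

4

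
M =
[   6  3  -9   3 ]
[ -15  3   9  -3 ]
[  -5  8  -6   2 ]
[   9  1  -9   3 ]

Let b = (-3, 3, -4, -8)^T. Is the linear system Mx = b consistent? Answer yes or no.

Row reduce the augmented matrix [M | b].
R2 ← R2 + (5/2)·R1: [0, 21/2, -27/2, 9/2, -9/2]
R3 ← R3 + (5/6)·R1: [0, 21/2, -27/2, 9/2, -13/2]
R4 ← R4 − (3/2)·R1: [0, -7/2, 9/2, -3/2, -7/2]
R3 ← R3 − R2: [0, 0, 0, 0, -2]
R4 ← R4 + (1/3)·R2: [0, 0, 0, 0, -5]
R4 ← R4 − (5/2)·R3: [0, 0, 0, 0, 0]
The echelon form has 3 nonzero rows; the last pivot sits in the augmented column, so rank(M) = 2 but rank([M|b]) = 3.
Since the ranks differ, the system is inconsistent.

no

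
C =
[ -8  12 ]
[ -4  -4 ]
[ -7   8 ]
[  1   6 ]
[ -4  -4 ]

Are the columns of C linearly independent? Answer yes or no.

Row reduce C to echelon form.
R2 ← R2 − (1/2)·R1: [0, -10]
R3 ← R3 − (7/8)·R1: [0, -5/2]
R4 ← R4 + (1/8)·R1: [0, 15/2]
R5 ← R5 − (1/2)·R1: [0, -10]
R3 ← R3 − (1/4)·R2: [0, 0]
R4 ← R4 + (3/4)·R2: [0, 0]
R5 ← R5 − R2: [0, 0]
2 pivots among 2 columns.
Every column is a pivot column, so the columns are linearly independent.

yes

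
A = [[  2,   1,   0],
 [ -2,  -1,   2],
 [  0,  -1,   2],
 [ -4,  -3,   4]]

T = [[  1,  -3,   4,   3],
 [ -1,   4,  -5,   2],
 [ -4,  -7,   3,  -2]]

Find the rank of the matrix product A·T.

3

First compute AT:
[[  1,  -2,   3,   8],
 [ -9, -12,   3, -12],
 [ -7, -18,  11,  -6],
 [-17, -28,  11, -26]]
Now row reduce the product.
R2 ← R2 + (9)·R1: [0, -30, 30, 60]
R3 ← R3 + (7)·R1: [0, -32, 32, 50]
R4 ← R4 + (17)·R1: [0, -62, 62, 110]
R3 ← R3 − (16/15)·R2: [0, 0, 0, -14]
R4 ← R4 − (31/15)·R2: [0, 0, 0, -14]
R4 ← R4 − R3: [0, 0, 0, 0]
3 nonzero rows, so rank(AT) = 3.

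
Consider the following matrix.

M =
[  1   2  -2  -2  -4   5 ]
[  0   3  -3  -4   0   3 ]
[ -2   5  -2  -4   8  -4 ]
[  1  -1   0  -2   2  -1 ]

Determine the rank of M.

4

Row reduce to echelon form.
R3 ← R3 + (2)·R1: [0, 9, -6, -8, 0, 6]
R4 ← R4 − R1: [0, -3, 2, 0, 6, -6]
R3 ← R3 − (3)·R2: [0, 0, 3, 4, 0, -3]
R4 ← R4 + R2: [0, 0, -1, -4, 6, -3]
R4 ← R4 + (1/3)·R3: [0, 0, 0, -8/3, 6, -4]
Echelon form has 4 nonzero rows, so rank(M) = 4.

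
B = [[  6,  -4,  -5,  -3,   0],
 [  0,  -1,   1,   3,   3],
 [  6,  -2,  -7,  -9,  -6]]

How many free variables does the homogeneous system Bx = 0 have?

3

Row reduce to echelon form.
R3 ← R3 − R1: [0, 2, -2, -6, -6]
R3 ← R3 + (2)·R2: [0, 0, 0, 0, 0]
2 nonzero rows, so rank(B) = 2.
B has 5 columns; by rank–nullity, nullity = 5 − 2 = 3.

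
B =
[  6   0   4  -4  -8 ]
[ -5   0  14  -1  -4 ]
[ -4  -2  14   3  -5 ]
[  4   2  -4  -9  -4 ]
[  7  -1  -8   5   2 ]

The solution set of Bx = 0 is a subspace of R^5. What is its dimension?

0

Row reduce to echelon form.
R2 ← R2 + (5/6)·R1: [0, 0, 52/3, -13/3, -32/3]
R3 ← R3 + (2/3)·R1: [0, -2, 50/3, 1/3, -31/3]
R4 ← R4 − (2/3)·R1: [0, 2, -20/3, -19/3, 4/3]
R5 ← R5 − (7/6)·R1: [0, -1, -38/3, 29/3, 34/3]
Swap R2 ↔ R3
R4 ← R4 + R2: [0, 0, 10, -6, -9]
R5 ← R5 − (1/2)·R2: [0, 0, -21, 19/2, 33/2]
R4 ← R4 − (15/26)·R3: [0, 0, 0, -7/2, -37/13]
R5 ← R5 + (63/52)·R3: [0, 0, 0, 17/4, 93/26]
R5 ← R5 + (17/14)·R4: [0, 0, 0, 0, 11/91]
5 nonzero rows, so rank(B) = 5.
B has 5 columns; by rank–nullity, nullity = 5 − 5 = 0.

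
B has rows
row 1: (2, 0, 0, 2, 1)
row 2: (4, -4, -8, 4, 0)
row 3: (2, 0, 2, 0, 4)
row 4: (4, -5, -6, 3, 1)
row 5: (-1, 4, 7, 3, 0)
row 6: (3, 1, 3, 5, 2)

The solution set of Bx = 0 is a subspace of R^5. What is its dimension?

0

Row reduce to echelon form.
R2 ← R2 − (2)·R1: [0, -4, -8, 0, -2]
R3 ← R3 − R1: [0, 0, 2, -2, 3]
R4 ← R4 − (2)·R1: [0, -5, -6, -1, -1]
R5 ← R5 + (1/2)·R1: [0, 4, 7, 4, 1/2]
R6 ← R6 − (3/2)·R1: [0, 1, 3, 2, 1/2]
R4 ← R4 − (5/4)·R2: [0, 0, 4, -1, 3/2]
R5 ← R5 + R2: [0, 0, -1, 4, -3/2]
R6 ← R6 + (1/4)·R2: [0, 0, 1, 2, 0]
R4 ← R4 − (2)·R3: [0, 0, 0, 3, -9/2]
R5 ← R5 + (1/2)·R3: [0, 0, 0, 3, 0]
R6 ← R6 − (1/2)·R3: [0, 0, 0, 3, -3/2]
R5 ← R5 − R4: [0, 0, 0, 0, 9/2]
R6 ← R6 − R4: [0, 0, 0, 0, 3]
R6 ← R6 − (2/3)·R5: [0, 0, 0, 0, 0]
5 nonzero rows, so rank(B) = 5.
B has 5 columns; by rank–nullity, nullity = 5 − 5 = 0.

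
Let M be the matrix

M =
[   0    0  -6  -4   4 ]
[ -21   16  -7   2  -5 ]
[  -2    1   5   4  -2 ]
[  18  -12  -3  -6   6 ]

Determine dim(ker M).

1

Row reduce to echelon form.
Swap R1 ↔ R2
R3 ← R3 − (2/21)·R1: [0, -11/21, 17/3, 80/21, -32/21]
R4 ← R4 + (6/7)·R1: [0, 12/7, -9, -30/7, 12/7]
Swap R2 ↔ R3
R4 ← R4 + (36/11)·R2: [0, 0, 105/11, 90/11, -36/11]
R4 ← R4 + (35/22)·R3: [0, 0, 0, 20/11, 34/11]
4 nonzero rows, so rank(M) = 4.
M has 5 columns; by rank–nullity, nullity = 5 − 4 = 1.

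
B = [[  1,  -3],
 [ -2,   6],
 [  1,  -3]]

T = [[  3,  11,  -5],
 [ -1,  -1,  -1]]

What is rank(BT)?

First compute BT:
[[  6,  14,  -2],
 [-12, -28,   4],
 [  6,  14,  -2]]
Now row reduce the product.
R2 ← R2 + (2)·R1: [0, 0, 0]
R3 ← R3 − R1: [0, 0, 0]
1 nonzero row, so rank(BT) = 1.

1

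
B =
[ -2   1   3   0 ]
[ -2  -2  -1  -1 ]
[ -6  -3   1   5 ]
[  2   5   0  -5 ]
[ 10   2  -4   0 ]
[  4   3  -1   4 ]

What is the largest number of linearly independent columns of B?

Row reduce to echelon form.
R2 ← R2 − R1: [0, -3, -4, -1]
R3 ← R3 − (3)·R1: [0, -6, -8, 5]
R4 ← R4 + R1: [0, 6, 3, -5]
R5 ← R5 + (5)·R1: [0, 7, 11, 0]
R6 ← R6 + (2)·R1: [0, 5, 5, 4]
R3 ← R3 − (2)·R2: [0, 0, 0, 7]
R4 ← R4 + (2)·R2: [0, 0, -5, -7]
R5 ← R5 + (7/3)·R2: [0, 0, 5/3, -7/3]
R6 ← R6 + (5/3)·R2: [0, 0, -5/3, 7/3]
Swap R3 ↔ R4
R5 ← R5 + (1/3)·R3: [0, 0, 0, -14/3]
R6 ← R6 − (1/3)·R3: [0, 0, 0, 14/3]
R5 ← R5 + (2/3)·R4: [0, 0, 0, 0]
R6 ← R6 − (2/3)·R4: [0, 0, 0, 0]
Echelon form has 4 nonzero rows, so rank(B) = 4.
The rank gives the maximum number of linearly independent columns: 4.

4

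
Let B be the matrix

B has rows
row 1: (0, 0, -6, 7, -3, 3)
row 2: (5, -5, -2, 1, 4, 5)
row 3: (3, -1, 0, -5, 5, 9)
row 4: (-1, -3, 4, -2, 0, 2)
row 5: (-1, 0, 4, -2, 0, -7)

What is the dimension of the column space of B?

Row reduce to echelon form.
Swap R1 ↔ R2
R3 ← R3 − (3/5)·R1: [0, 2, 6/5, -28/5, 13/5, 6]
R4 ← R4 + (1/5)·R1: [0, -4, 18/5, -9/5, 4/5, 3]
R5 ← R5 + (1/5)·R1: [0, -1, 18/5, -9/5, 4/5, -6]
Swap R2 ↔ R3
R4 ← R4 + (2)·R2: [0, 0, 6, -13, 6, 15]
R5 ← R5 + (1/2)·R2: [0, 0, 21/5, -23/5, 21/10, -3]
R4 ← R4 + R3: [0, 0, 0, -6, 3, 18]
R5 ← R5 + (7/10)·R3: [0, 0, 0, 3/10, 0, -9/10]
R5 ← R5 + (1/20)·R4: [0, 0, 0, 0, 3/20, 0]
Echelon form has 5 nonzero rows, so rank(B) = 5.
The column space has dimension equal to the rank: 5.

5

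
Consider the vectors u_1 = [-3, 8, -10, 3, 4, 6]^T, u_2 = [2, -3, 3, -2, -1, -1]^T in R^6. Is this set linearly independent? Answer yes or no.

yes

Form the matrix with these vectors as rows and row reduce.
R2 ← R2 + (2/3)·R1: [0, 7/3, -11/3, 0, 5/3, 3]
2 nonzero rows, so the 2 vectors span a space of dimension 2.
Since 2 = 2, the vectors are linearly independent.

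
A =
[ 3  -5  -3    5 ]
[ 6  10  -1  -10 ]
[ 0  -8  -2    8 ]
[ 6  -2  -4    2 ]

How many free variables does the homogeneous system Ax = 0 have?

Row reduce to echelon form.
R2 ← R2 − (2)·R1: [0, 20, 5, -20]
R4 ← R4 − (2)·R1: [0, 8, 2, -8]
R3 ← R3 + (2/5)·R2: [0, 0, 0, 0]
R4 ← R4 − (2/5)·R2: [0, 0, 0, 0]
2 nonzero rows, so rank(A) = 2.
A has 4 columns; by rank–nullity, nullity = 4 − 2 = 2.

2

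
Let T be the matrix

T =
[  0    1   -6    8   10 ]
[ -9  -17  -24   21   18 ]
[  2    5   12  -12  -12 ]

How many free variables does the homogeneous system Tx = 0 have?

2

Row reduce to echelon form.
Swap R1 ↔ R2
R3 ← R3 + (2/9)·R1: [0, 11/9, 20/3, -22/3, -8]
R3 ← R3 − (11/9)·R2: [0, 0, 14, -154/9, -182/9]
3 nonzero rows, so rank(T) = 3.
T has 5 columns; by rank–nullity, nullity = 5 − 3 = 2.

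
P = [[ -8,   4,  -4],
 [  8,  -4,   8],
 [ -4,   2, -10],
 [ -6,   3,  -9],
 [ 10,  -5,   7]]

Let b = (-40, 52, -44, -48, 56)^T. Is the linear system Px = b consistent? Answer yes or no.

yes

Row reduce the augmented matrix [P | b].
R2 ← R2 + R1: [0, 0, 4, 12]
R3 ← R3 − (1/2)·R1: [0, 0, -8, -24]
R4 ← R4 − (3/4)·R1: [0, 0, -6, -18]
R5 ← R5 + (5/4)·R1: [0, 0, 2, 6]
R3 ← R3 + (2)·R2: [0, 0, 0, 0]
R4 ← R4 + (3/2)·R2: [0, 0, 0, 0]
R5 ← R5 − (1/2)·R2: [0, 0, 0, 0]
The echelon form has 2 nonzero rows, and every pivot lies in the first 3 columns, so rank(P) = rank([P|b]) = 2.
The system is consistent.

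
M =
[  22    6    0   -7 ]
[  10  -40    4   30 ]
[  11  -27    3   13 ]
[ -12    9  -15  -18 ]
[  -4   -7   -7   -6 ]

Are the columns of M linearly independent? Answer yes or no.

yes

Row reduce M to echelon form.
R2 ← R2 − (5/11)·R1: [0, -470/11, 4, 365/11]
R3 ← R3 − (1/2)·R1: [0, -30, 3, 33/2]
R4 ← R4 + (6/11)·R1: [0, 135/11, -15, -240/11]
R5 ← R5 + (2/11)·R1: [0, -65/11, -7, -80/11]
R3 ← R3 − (33/47)·R2: [0, 0, 9/47, -639/94]
R4 ← R4 + (27/94)·R2: [0, 0, -651/47, -1155/94]
R5 ← R5 − (13/94)·R2: [0, 0, -355/47, -1115/94]
R4 ← R4 + (217/3)·R3: [0, 0, 0, -504]
R5 ← R5 + (355/9)·R3: [0, 0, 0, -280]
R5 ← R5 − (5/9)·R4: [0, 0, 0, 0]
4 pivots among 4 columns.
Every column is a pivot column, so the columns are linearly independent.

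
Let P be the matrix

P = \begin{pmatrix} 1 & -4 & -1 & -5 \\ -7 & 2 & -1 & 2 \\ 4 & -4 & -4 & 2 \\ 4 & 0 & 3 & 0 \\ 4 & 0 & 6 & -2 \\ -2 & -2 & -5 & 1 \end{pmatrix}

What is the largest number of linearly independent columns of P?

4

Row reduce to echelon form.
R2 ← R2 + (7)·R1: [0, -26, -8, -33]
R3 ← R3 − (4)·R1: [0, 12, 0, 22]
R4 ← R4 − (4)·R1: [0, 16, 7, 20]
R5 ← R5 − (4)·R1: [0, 16, 10, 18]
R6 ← R6 + (2)·R1: [0, -10, -7, -9]
R3 ← R3 + (6/13)·R2: [0, 0, -48/13, 88/13]
R4 ← R4 + (8/13)·R2: [0, 0, 27/13, -4/13]
R5 ← R5 + (8/13)·R2: [0, 0, 66/13, -30/13]
R6 ← R6 − (5/13)·R2: [0, 0, -51/13, 48/13]
R4 ← R4 + (9/16)·R3: [0, 0, 0, 7/2]
R5 ← R5 + (11/8)·R3: [0, 0, 0, 7]
R6 ← R6 − (17/16)·R3: [0, 0, 0, -7/2]
R5 ← R5 − (2)·R4: [0, 0, 0, 0]
R6 ← R6 + R4: [0, 0, 0, 0]
Echelon form has 4 nonzero rows, so rank(P) = 4.
The rank gives the maximum number of linearly independent columns: 4.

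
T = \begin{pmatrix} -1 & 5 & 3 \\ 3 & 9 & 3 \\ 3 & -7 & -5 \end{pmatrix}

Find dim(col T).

2

Row reduce to echelon form.
R2 ← R2 + (3)·R1: [0, 24, 12]
R3 ← R3 + (3)·R1: [0, 8, 4]
R3 ← R3 − (1/3)·R2: [0, 0, 0]
Echelon form has 2 nonzero rows, so rank(T) = 2.
The column space has dimension equal to the rank: 2.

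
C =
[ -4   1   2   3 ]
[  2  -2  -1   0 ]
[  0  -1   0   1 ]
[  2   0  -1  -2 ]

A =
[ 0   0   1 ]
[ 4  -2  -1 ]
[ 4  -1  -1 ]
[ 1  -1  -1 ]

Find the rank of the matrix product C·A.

First compute CA:
[[ 15,  -7, -10],
 [-12,   5,   5],
 [ -3,   1,   0],
 [ -6,   3,   5]]
Now row reduce the product.
R2 ← R2 + (4/5)·R1: [0, -3/5, -3]
R3 ← R3 + (1/5)·R1: [0, -2/5, -2]
R4 ← R4 + (2/5)·R1: [0, 1/5, 1]
R3 ← R3 − (2/3)·R2: [0, 0, 0]
R4 ← R4 + (1/3)·R2: [0, 0, 0]
2 nonzero rows, so rank(CA) = 2.

2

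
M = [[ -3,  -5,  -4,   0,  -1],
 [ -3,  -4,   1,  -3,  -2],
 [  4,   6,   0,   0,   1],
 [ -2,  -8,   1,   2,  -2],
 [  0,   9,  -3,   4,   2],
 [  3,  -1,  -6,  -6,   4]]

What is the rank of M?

5

Row reduce to echelon form.
R2 ← R2 − R1: [0, 1, 5, -3, -1]
R3 ← R3 + (4/3)·R1: [0, -2/3, -16/3, 0, -1/3]
R4 ← R4 − (2/3)·R1: [0, -14/3, 11/3, 2, -4/3]
R6 ← R6 + R1: [0, -6, -10, -6, 3]
R3 ← R3 + (2/3)·R2: [0, 0, -2, -2, -1]
R4 ← R4 + (14/3)·R2: [0, 0, 27, -12, -6]
R5 ← R5 − (9)·R2: [0, 0, -48, 31, 11]
R6 ← R6 + (6)·R2: [0, 0, 20, -24, -3]
R4 ← R4 + (27/2)·R3: [0, 0, 0, -39, -39/2]
R5 ← R5 − (24)·R3: [0, 0, 0, 79, 35]
R6 ← R6 + (10)·R3: [0, 0, 0, -44, -13]
R5 ← R5 + (79/39)·R4: [0, 0, 0, 0, -9/2]
R6 ← R6 − (44/39)·R4: [0, 0, 0, 0, 9]
R6 ← R6 + (2)·R5: [0, 0, 0, 0, 0]
Echelon form has 5 nonzero rows, so rank(M) = 5.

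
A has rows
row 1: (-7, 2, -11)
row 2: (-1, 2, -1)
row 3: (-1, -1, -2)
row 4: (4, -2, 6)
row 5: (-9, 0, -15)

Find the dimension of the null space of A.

1

Row reduce to echelon form.
R2 ← R2 − (1/7)·R1: [0, 12/7, 4/7]
R3 ← R3 − (1/7)·R1: [0, -9/7, -3/7]
R4 ← R4 + (4/7)·R1: [0, -6/7, -2/7]
R5 ← R5 − (9/7)·R1: [0, -18/7, -6/7]
R3 ← R3 + (3/4)·R2: [0, 0, 0]
R4 ← R4 + (1/2)·R2: [0, 0, 0]
R5 ← R5 + (3/2)·R2: [0, 0, 0]
2 nonzero rows, so rank(A) = 2.
A has 3 columns; by rank–nullity, nullity = 3 − 2 = 1.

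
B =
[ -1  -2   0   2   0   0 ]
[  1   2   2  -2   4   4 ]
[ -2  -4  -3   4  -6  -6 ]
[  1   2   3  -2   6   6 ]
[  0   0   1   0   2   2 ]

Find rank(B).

2

Row reduce to echelon form.
R2 ← R2 + R1: [0, 0, 2, 0, 4, 4]
R3 ← R3 − (2)·R1: [0, 0, -3, 0, -6, -6]
R4 ← R4 + R1: [0, 0, 3, 0, 6, 6]
R3 ← R3 + (3/2)·R2: [0, 0, 0, 0, 0, 0]
R4 ← R4 − (3/2)·R2: [0, 0, 0, 0, 0, 0]
R5 ← R5 − (1/2)·R2: [0, 0, 0, 0, 0, 0]
Echelon form has 2 nonzero rows, so rank(B) = 2.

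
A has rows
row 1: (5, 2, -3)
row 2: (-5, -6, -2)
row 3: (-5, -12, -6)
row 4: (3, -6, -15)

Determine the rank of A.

3

Row reduce to echelon form.
R2 ← R2 + R1: [0, -4, -5]
R3 ← R3 + R1: [0, -10, -9]
R4 ← R4 − (3/5)·R1: [0, -36/5, -66/5]
R3 ← R3 − (5/2)·R2: [0, 0, 7/2]
R4 ← R4 − (9/5)·R2: [0, 0, -21/5]
R4 ← R4 + (6/5)·R3: [0, 0, 0]
Echelon form has 3 nonzero rows, so rank(A) = 3.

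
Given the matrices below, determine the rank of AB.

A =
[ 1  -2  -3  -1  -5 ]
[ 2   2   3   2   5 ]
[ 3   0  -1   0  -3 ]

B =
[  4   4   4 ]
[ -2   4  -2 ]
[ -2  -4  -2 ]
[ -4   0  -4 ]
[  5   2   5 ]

First compute AB:
[[ -7,  -2,  -7],
 [ 15,  14,  15],
 [ -1,  10,  -1]]
Now row reduce the product.
R2 ← R2 + (15/7)·R1: [0, 68/7, 0]
R3 ← R3 − (1/7)·R1: [0, 72/7, 0]
R3 ← R3 − (18/17)·R2: [0, 0, 0]
2 nonzero rows, so rank(AB) = 2.

2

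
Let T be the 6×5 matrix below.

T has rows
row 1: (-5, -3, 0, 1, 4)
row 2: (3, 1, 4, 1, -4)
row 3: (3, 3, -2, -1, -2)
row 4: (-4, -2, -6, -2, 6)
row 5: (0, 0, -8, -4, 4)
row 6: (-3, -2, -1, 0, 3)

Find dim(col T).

Row reduce to echelon form.
R2 ← R2 + (3/5)·R1: [0, -4/5, 4, 8/5, -8/5]
R3 ← R3 + (3/5)·R1: [0, 6/5, -2, -2/5, 2/5]
R4 ← R4 − (4/5)·R1: [0, 2/5, -6, -14/5, 14/5]
R6 ← R6 − (3/5)·R1: [0, -1/5, -1, -3/5, 3/5]
R3 ← R3 + (3/2)·R2: [0, 0, 4, 2, -2]
R4 ← R4 + (1/2)·R2: [0, 0, -4, -2, 2]
R6 ← R6 − (1/4)·R2: [0, 0, -2, -1, 1]
R4 ← R4 + R3: [0, 0, 0, 0, 0]
R5 ← R5 + (2)·R3: [0, 0, 0, 0, 0]
R6 ← R6 + (1/2)·R3: [0, 0, 0, 0, 0]
Echelon form has 3 nonzero rows, so rank(T) = 3.
The column space has dimension equal to the rank: 3.

3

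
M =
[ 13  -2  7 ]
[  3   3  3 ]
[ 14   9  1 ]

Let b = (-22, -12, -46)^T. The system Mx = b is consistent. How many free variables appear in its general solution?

Row reduce the augmented matrix [M | b].
R2 ← R2 − (3/13)·R1: [0, 45/13, 18/13, -90/13]
R3 ← R3 − (14/13)·R1: [0, 145/13, -85/13, -290/13]
R3 ← R3 − (29/9)·R2: [0, 0, -11, 0]
The echelon form has 3 nonzero rows, and every pivot lies in the first 3 columns, so rank(M) = rank([M|b]) = 3.
The system is consistent.
Free variables = (unknowns) − (rank) = 3 − 3 = 0.

0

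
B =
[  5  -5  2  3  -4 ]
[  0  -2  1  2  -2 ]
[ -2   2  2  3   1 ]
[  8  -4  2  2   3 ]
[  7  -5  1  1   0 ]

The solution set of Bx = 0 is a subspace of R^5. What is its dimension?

1

Row reduce to echelon form.
R3 ← R3 + (2/5)·R1: [0, 0, 14/5, 21/5, -3/5]
R4 ← R4 − (8/5)·R1: [0, 4, -6/5, -14/5, 47/5]
R5 ← R5 − (7/5)·R1: [0, 2, -9/5, -16/5, 28/5]
R4 ← R4 + (2)·R2: [0, 0, 4/5, 6/5, 27/5]
R5 ← R5 + R2: [0, 0, -4/5, -6/5, 18/5]
R4 ← R4 − (2/7)·R3: [0, 0, 0, 0, 39/7]
R5 ← R5 + (2/7)·R3: [0, 0, 0, 0, 24/7]
R5 ← R5 − (8/13)·R4: [0, 0, 0, 0, 0]
4 nonzero rows, so rank(B) = 4.
B has 5 columns; by rank–nullity, nullity = 5 − 4 = 1.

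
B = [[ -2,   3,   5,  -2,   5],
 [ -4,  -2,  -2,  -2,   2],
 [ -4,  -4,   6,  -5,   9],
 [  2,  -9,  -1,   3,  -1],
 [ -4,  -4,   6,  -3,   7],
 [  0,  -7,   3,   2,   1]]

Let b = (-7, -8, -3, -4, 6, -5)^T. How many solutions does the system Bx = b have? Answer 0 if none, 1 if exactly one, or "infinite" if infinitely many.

0

Row reduce the augmented matrix [B | b].
R2 ← R2 − (2)·R1: [0, -8, -12, 2, -8, 6]
R3 ← R3 − (2)·R1: [0, -10, -4, -1, -1, 11]
R4 ← R4 + R1: [0, -6, 4, 1, 4, -11]
R5 ← R5 − (2)·R1: [0, -10, -4, 1, -3, 20]
R3 ← R3 − (5/4)·R2: [0, 0, 11, -7/2, 9, 7/2]
R4 ← R4 − (3/4)·R2: [0, 0, 13, -1/2, 10, -31/2]
R5 ← R5 − (5/4)·R2: [0, 0, 11, -3/2, 7, 25/2]
R6 ← R6 − (7/8)·R2: [0, 0, 27/2, 1/4, 8, -41/4]
R4 ← R4 − (13/11)·R3: [0, 0, 0, 40/11, -7/11, -216/11]
R5 ← R5 − R3: [0, 0, 0, 2, -2, 9]
R6 ← R6 − (27/22)·R3: [0, 0, 0, 50/11, -67/22, -160/11]
R5 ← R5 − (11/20)·R4: [0, 0, 0, 0, -33/20, 99/5]
R6 ← R6 − (5/4)·R4: [0, 0, 0, 0, -9/4, 10]
R6 ← R6 − (15/11)·R5: [0, 0, 0, 0, 0, -17]
The echelon form has 6 nonzero rows; the last pivot sits in the augmented column, so rank(B) = 5 but rank([B|b]) = 6.
Since the ranks differ, the system is inconsistent.
It has no solutions.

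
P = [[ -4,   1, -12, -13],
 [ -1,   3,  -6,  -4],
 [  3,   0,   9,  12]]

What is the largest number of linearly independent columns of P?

3

Row reduce to echelon form.
R2 ← R2 − (1/4)·R1: [0, 11/4, -3, -3/4]
R3 ← R3 + (3/4)·R1: [0, 3/4, 0, 9/4]
R3 ← R3 − (3/11)·R2: [0, 0, 9/11, 27/11]
Echelon form has 3 nonzero rows, so rank(P) = 3.
The rank gives the maximum number of linearly independent columns: 3.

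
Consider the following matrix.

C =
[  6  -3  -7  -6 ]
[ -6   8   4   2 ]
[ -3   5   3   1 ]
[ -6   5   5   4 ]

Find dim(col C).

Row reduce to echelon form.
R2 ← R2 + R1: [0, 5, -3, -4]
R3 ← R3 + (1/2)·R1: [0, 7/2, -1/2, -2]
R4 ← R4 + R1: [0, 2, -2, -2]
R3 ← R3 − (7/10)·R2: [0, 0, 8/5, 4/5]
R4 ← R4 − (2/5)·R2: [0, 0, -4/5, -2/5]
R4 ← R4 + (1/2)·R3: [0, 0, 0, 0]
Echelon form has 3 nonzero rows, so rank(C) = 3.
The column space has dimension equal to the rank: 3.

3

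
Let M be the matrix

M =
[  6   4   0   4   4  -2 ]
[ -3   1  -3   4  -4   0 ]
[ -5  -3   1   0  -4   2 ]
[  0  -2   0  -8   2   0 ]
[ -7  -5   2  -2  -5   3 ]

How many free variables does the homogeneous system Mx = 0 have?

3

Row reduce to echelon form.
R2 ← R2 + (1/2)·R1: [0, 3, -3, 6, -2, -1]
R3 ← R3 + (5/6)·R1: [0, 1/3, 1, 10/3, -2/3, 1/3]
R5 ← R5 + (7/6)·R1: [0, -1/3, 2, 8/3, -1/3, 2/3]
R3 ← R3 − (1/9)·R2: [0, 0, 4/3, 8/3, -4/9, 4/9]
R4 ← R4 + (2/3)·R2: [0, 0, -2, -4, 2/3, -2/3]
R5 ← R5 + (1/9)·R2: [0, 0, 5/3, 10/3, -5/9, 5/9]
R4 ← R4 + (3/2)·R3: [0, 0, 0, 0, 0, 0]
R5 ← R5 − (5/4)·R3: [0, 0, 0, 0, 0, 0]
3 nonzero rows, so rank(M) = 3.
M has 6 columns; by rank–nullity, nullity = 6 − 3 = 3.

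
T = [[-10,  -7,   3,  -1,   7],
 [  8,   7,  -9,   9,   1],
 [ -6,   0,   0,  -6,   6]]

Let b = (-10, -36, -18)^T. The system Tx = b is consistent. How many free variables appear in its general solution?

2

Row reduce the augmented matrix [T | b].
R2 ← R2 + (4/5)·R1: [0, 7/5, -33/5, 41/5, 33/5, -44]
R3 ← R3 − (3/5)·R1: [0, 21/5, -9/5, -27/5, 9/5, -12]
R3 ← R3 − (3)·R2: [0, 0, 18, -30, -18, 120]
The echelon form has 3 nonzero rows, and every pivot lies in the first 5 columns, so rank(T) = rank([T|b]) = 3.
The system is consistent.
Free variables = (unknowns) − (rank) = 5 − 3 = 2.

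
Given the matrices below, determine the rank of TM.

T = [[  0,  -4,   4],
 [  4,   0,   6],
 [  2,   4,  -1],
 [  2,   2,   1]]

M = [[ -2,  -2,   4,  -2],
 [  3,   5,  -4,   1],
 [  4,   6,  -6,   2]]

First compute TM:
[[  4,   4,  -8,   4],
 [ 16,  28, -20,   4],
 [  4,  10,  -2,  -2],
 [  6,  12,  -6,   0]]
Now row reduce the product.
R2 ← R2 − (4)·R1: [0, 12, 12, -12]
R3 ← R3 − R1: [0, 6, 6, -6]
R4 ← R4 − (3/2)·R1: [0, 6, 6, -6]
R3 ← R3 − (1/2)·R2: [0, 0, 0, 0]
R4 ← R4 − (1/2)·R2: [0, 0, 0, 0]
2 nonzero rows, so rank(TM) = 2.

2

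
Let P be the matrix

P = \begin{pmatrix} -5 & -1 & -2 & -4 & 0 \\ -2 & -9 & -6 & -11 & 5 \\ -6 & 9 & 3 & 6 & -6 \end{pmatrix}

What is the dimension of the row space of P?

3

Row reduce to echelon form.
R2 ← R2 − (2/5)·R1: [0, -43/5, -26/5, -47/5, 5]
R3 ← R3 − (6/5)·R1: [0, 51/5, 27/5, 54/5, -6]
R3 ← R3 + (51/43)·R2: [0, 0, -33/43, -15/43, -3/43]
Echelon form has 3 nonzero rows, so rank(P) = 3.
The row space has dimension equal to the rank: 3.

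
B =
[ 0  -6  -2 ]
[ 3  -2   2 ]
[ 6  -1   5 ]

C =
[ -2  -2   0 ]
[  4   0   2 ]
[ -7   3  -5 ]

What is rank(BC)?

2

First compute BC:
[[-10,  -6,  -2],
 [-28,   0, -14],
 [-51,   3, -27]]
Now row reduce the product.
R2 ← R2 − (14/5)·R1: [0, 84/5, -42/5]
R3 ← R3 − (51/10)·R1: [0, 168/5, -84/5]
R3 ← R3 − (2)·R2: [0, 0, 0]
2 nonzero rows, so rank(BC) = 2.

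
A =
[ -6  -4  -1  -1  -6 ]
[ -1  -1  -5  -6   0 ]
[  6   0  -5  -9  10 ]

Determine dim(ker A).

2

Row reduce to echelon form.
R2 ← R2 − (1/6)·R1: [0, -1/3, -29/6, -35/6, 1]
R3 ← R3 + R1: [0, -4, -6, -10, 4]
R3 ← R3 − (12)·R2: [0, 0, 52, 60, -8]
3 nonzero rows, so rank(A) = 3.
A has 5 columns; by rank–nullity, nullity = 5 − 3 = 2.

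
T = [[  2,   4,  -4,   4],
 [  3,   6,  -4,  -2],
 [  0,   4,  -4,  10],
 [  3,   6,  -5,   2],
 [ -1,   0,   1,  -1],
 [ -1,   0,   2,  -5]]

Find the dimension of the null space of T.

Row reduce to echelon form.
R2 ← R2 − (3/2)·R1: [0, 0, 2, -8]
R4 ← R4 − (3/2)·R1: [0, 0, 1, -4]
R5 ← R5 + (1/2)·R1: [0, 2, -1, 1]
R6 ← R6 + (1/2)·R1: [0, 2, 0, -3]
Swap R2 ↔ R3
R5 ← R5 − (1/2)·R2: [0, 0, 1, -4]
R6 ← R6 − (1/2)·R2: [0, 0, 2, -8]
R4 ← R4 − (1/2)·R3: [0, 0, 0, 0]
R5 ← R5 − (1/2)·R3: [0, 0, 0, 0]
R6 ← R6 − R3: [0, 0, 0, 0]
3 nonzero rows, so rank(T) = 3.
T has 4 columns; by rank–nullity, nullity = 4 − 3 = 1.

1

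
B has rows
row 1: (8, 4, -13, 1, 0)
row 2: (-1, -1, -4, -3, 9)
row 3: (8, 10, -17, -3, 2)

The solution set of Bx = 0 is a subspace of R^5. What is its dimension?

Row reduce to echelon form.
R2 ← R2 + (1/8)·R1: [0, -1/2, -45/8, -23/8, 9]
R3 ← R3 − R1: [0, 6, -4, -4, 2]
R3 ← R3 + (12)·R2: [0, 0, -143/2, -77/2, 110]
3 nonzero rows, so rank(B) = 3.
B has 5 columns; by rank–nullity, nullity = 5 − 3 = 2.

2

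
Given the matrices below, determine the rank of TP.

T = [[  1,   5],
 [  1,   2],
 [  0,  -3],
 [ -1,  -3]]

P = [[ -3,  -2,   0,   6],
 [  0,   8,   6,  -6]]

First compute TP:
[[ -3,  38,  30, -24],
 [ -3,  14,  12,  -6],
 [  0, -24, -18,  18],
 [  3, -22, -18,  12]]
Now row reduce the product.
R2 ← R2 − R1: [0, -24, -18, 18]
R4 ← R4 + R1: [0, 16, 12, -12]
R3 ← R3 − R2: [0, 0, 0, 0]
R4 ← R4 + (2/3)·R2: [0, 0, 0, 0]
2 nonzero rows, so rank(TP) = 2.

2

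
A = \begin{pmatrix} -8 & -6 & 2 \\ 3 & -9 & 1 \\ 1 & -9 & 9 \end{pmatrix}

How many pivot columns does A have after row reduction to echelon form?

Row reduce to echelon form.
R2 ← R2 + (3/8)·R1: [0, -45/4, 7/4]
R3 ← R3 + (1/8)·R1: [0, -39/4, 37/4]
R3 ← R3 − (13/15)·R2: [0, 0, 116/15]
Echelon form has 3 nonzero rows, so rank(A) = 3.
Each nonzero row contributes one pivot column: 3 pivot columns.

3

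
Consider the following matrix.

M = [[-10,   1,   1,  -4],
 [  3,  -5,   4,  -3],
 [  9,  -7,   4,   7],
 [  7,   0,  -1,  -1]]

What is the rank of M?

Row reduce to echelon form.
R2 ← R2 + (3/10)·R1: [0, -47/10, 43/10, -21/5]
R3 ← R3 + (9/10)·R1: [0, -61/10, 49/10, 17/5]
R4 ← R4 + (7/10)·R1: [0, 7/10, -3/10, -19/5]
R3 ← R3 − (61/47)·R2: [0, 0, -32/47, 416/47]
R4 ← R4 + (7/47)·R2: [0, 0, 16/47, -208/47]
R4 ← R4 + (1/2)·R3: [0, 0, 0, 0]
Echelon form has 3 nonzero rows, so rank(M) = 3.

3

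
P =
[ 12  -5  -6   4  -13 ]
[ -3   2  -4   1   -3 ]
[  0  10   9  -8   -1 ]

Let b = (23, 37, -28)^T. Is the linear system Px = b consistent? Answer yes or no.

Row reduce the augmented matrix [P | b].
R2 ← R2 + (1/4)·R1: [0, 3/4, -11/2, 2, -25/4, 171/4]
R3 ← R3 − (40/3)·R2: [0, 0, 247/3, -104/3, 247/3, -598]
The echelon form has 3 nonzero rows, and every pivot lies in the first 5 columns, so rank(P) = rank([P|b]) = 3.
The system is consistent.

yes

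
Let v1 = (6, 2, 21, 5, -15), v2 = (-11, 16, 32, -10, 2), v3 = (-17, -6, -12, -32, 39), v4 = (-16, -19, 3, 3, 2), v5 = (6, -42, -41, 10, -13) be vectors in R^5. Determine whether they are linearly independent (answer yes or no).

Form the matrix with these vectors as rows and row reduce.
R2 ← R2 + (11/6)·R1: [0, 59/3, 141/2, -5/6, -51/2]
R3 ← R3 + (17/6)·R1: [0, -1/3, 95/2, -107/6, -7/2]
R4 ← R4 + (8/3)·R1: [0, -41/3, 59, 49/3, -38]
R5 ← R5 − R1: [0, -44, -62, 5, 2]
R3 ← R3 + (1/59)·R2: [0, 0, 2873/59, -1053/59, -232/59]
R4 ← R4 + (41/59)·R2: [0, 0, 12743/118, 1859/118, -6575/118]
R5 ← R5 + (132/59)·R2: [0, 0, 5648/59, 185/59, -3248/59]
R4 ← R4 − (12743/5746)·R3: [0, 0, 0, 12229/221, -270061/5746]
R5 ← R5 − (5648/2873)·R3: [0, 0, 0, 8447/221, -135952/2873]
R5 ← R5 − (8447/12229)·R4: [0, 0, 0, 0, -4723569/317954]
5 nonzero rows, so the 5 vectors span a space of dimension 5.
Since 5 = 5, the vectors are linearly independent.

yes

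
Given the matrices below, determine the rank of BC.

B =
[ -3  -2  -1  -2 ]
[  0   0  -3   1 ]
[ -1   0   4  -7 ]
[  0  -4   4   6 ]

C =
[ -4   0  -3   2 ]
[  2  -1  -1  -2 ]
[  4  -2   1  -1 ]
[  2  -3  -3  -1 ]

First compute BC:
[[  0,  10,  16,   1],
 [-10,   3,  -6,   2],
 [  6,  13,  28,   1],
 [ 20, -22, -10,  -2]]
Now row reduce the product.
Swap R1 ↔ R2
R3 ← R3 + (3/5)·R1: [0, 74/5, 122/5, 11/5]
R4 ← R4 + (2)·R1: [0, -16, -22, 2]
R3 ← R3 − (37/25)·R2: [0, 0, 18/25, 18/25]
R4 ← R4 + (8/5)·R2: [0, 0, 18/5, 18/5]
R4 ← R4 − (5)·R3: [0, 0, 0, 0]
3 nonzero rows, so rank(BC) = 3.

3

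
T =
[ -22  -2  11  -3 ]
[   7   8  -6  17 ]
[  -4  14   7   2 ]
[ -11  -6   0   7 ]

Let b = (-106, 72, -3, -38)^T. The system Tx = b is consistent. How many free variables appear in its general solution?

0

Row reduce the augmented matrix [T | b].
R2 ← R2 + (7/22)·R1: [0, 81/11, -5/2, 353/22, 421/11]
R3 ← R3 − (2/11)·R1: [0, 158/11, 5, 28/11, 179/11]
R4 ← R4 − (1/2)·R1: [0, -5, -11/2, 17/2, 15]
R3 ← R3 − (158/81)·R2: [0, 0, 800/81, -2329/81, -4729/81]
R4 ← R4 + (55/81)·R2: [0, 0, -583/81, 1571/81, 3320/81]
R4 ← R4 + (583/800)·R3: [0, 0, 0, -1247/800, -1247/800]
The echelon form has 4 nonzero rows, and every pivot lies in the first 4 columns, so rank(T) = rank([T|b]) = 4.
The system is consistent.
Free variables = (unknowns) − (rank) = 4 − 4 = 0.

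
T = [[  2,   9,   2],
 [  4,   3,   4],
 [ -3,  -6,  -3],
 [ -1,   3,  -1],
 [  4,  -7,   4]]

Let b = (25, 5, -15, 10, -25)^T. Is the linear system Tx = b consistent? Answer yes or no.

yes

Row reduce the augmented matrix [T | b].
R2 ← R2 − (2)·R1: [0, -15, 0, -45]
R3 ← R3 + (3/2)·R1: [0, 15/2, 0, 45/2]
R4 ← R4 + (1/2)·R1: [0, 15/2, 0, 45/2]
R5 ← R5 − (2)·R1: [0, -25, 0, -75]
R3 ← R3 + (1/2)·R2: [0, 0, 0, 0]
R4 ← R4 + (1/2)·R2: [0, 0, 0, 0]
R5 ← R5 − (5/3)·R2: [0, 0, 0, 0]
The echelon form has 2 nonzero rows, and every pivot lies in the first 3 columns, so rank(T) = rank([T|b]) = 2.
The system is consistent.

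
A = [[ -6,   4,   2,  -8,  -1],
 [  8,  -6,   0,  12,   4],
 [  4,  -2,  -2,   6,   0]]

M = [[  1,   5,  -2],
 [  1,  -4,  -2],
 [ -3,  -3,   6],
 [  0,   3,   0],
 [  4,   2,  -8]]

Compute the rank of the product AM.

2

First compute AM:
[[-12, -78,  24],
 [ 18, 108, -36],
 [  8,  52, -16]]
Now row reduce the product.
R2 ← R2 + (3/2)·R1: [0, -9, 0]
R3 ← R3 + (2/3)·R1: [0, 0, 0]
2 nonzero rows, so rank(AM) = 2.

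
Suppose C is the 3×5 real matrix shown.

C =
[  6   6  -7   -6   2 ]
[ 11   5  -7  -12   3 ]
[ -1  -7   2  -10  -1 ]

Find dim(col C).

3

Row reduce to echelon form.
R2 ← R2 − (11/6)·R1: [0, -6, 35/6, -1, -2/3]
R3 ← R3 + (1/6)·R1: [0, -6, 5/6, -11, -2/3]
R3 ← R3 − R2: [0, 0, -5, -10, 0]
Echelon form has 3 nonzero rows, so rank(C) = 3.
The column space has dimension equal to the rank: 3.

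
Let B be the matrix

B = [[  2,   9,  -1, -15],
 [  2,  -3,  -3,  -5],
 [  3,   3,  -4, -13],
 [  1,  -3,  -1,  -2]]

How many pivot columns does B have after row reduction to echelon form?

Row reduce to echelon form.
R2 ← R2 − R1: [0, -12, -2, 10]
R3 ← R3 − (3/2)·R1: [0, -21/2, -5/2, 19/2]
R4 ← R4 − (1/2)·R1: [0, -15/2, -1/2, 11/2]
R3 ← R3 − (7/8)·R2: [0, 0, -3/4, 3/4]
R4 ← R4 − (5/8)·R2: [0, 0, 3/4, -3/4]
R4 ← R4 + R3: [0, 0, 0, 0]
Echelon form has 3 nonzero rows, so rank(B) = 3.
Each nonzero row contributes one pivot column: 3 pivot columns.

3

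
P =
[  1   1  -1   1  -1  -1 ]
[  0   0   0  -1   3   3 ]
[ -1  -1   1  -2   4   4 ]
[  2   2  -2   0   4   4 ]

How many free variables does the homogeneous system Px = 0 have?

Row reduce to echelon form.
R3 ← R3 + R1: [0, 0, 0, -1, 3, 3]
R4 ← R4 − (2)·R1: [0, 0, 0, -2, 6, 6]
R3 ← R3 − R2: [0, 0, 0, 0, 0, 0]
R4 ← R4 − (2)·R2: [0, 0, 0, 0, 0, 0]
2 nonzero rows, so rank(P) = 2.
P has 6 columns; by rank–nullity, nullity = 6 − 2 = 4.

4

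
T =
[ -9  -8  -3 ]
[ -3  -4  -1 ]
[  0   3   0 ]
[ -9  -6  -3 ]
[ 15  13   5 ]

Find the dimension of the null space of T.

1

Row reduce to echelon form.
R2 ← R2 − (1/3)·R1: [0, -4/3, 0]
R4 ← R4 − R1: [0, 2, 0]
R5 ← R5 + (5/3)·R1: [0, -1/3, 0]
R3 ← R3 + (9/4)·R2: [0, 0, 0]
R4 ← R4 + (3/2)·R2: [0, 0, 0]
R5 ← R5 − (1/4)·R2: [0, 0, 0]
2 nonzero rows, so rank(T) = 2.
T has 3 columns; by rank–nullity, nullity = 3 − 2 = 1.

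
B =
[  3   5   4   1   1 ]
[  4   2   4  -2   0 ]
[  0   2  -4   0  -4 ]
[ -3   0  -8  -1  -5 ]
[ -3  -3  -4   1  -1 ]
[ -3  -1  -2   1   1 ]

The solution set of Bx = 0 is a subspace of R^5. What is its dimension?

1

Row reduce to echelon form.
R2 ← R2 − (4/3)·R1: [0, -14/3, -4/3, -10/3, -4/3]
R4 ← R4 + R1: [0, 5, -4, 0, -4]
R5 ← R5 + R1: [0, 2, 0, 2, 0]
R6 ← R6 + R1: [0, 4, 2, 2, 2]
R3 ← R3 + (3/7)·R2: [0, 0, -32/7, -10/7, -32/7]
R4 ← R4 + (15/14)·R2: [0, 0, -38/7, -25/7, -38/7]
R5 ← R5 + (3/7)·R2: [0, 0, -4/7, 4/7, -4/7]
R6 ← R6 + (6/7)·R2: [0, 0, 6/7, -6/7, 6/7]
R4 ← R4 − (19/16)·R3: [0, 0, 0, -15/8, 0]
R5 ← R5 − (1/8)·R3: [0, 0, 0, 3/4, 0]
R6 ← R6 + (3/16)·R3: [0, 0, 0, -9/8, 0]
R5 ← R5 + (2/5)·R4: [0, 0, 0, 0, 0]
R6 ← R6 − (3/5)·R4: [0, 0, 0, 0, 0]
4 nonzero rows, so rank(B) = 4.
B has 5 columns; by rank–nullity, nullity = 5 − 4 = 1.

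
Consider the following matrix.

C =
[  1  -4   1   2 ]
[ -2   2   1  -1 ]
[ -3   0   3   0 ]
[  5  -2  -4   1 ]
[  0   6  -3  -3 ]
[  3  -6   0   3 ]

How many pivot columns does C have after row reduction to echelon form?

2

Row reduce to echelon form.
R2 ← R2 + (2)·R1: [0, -6, 3, 3]
R3 ← R3 + (3)·R1: [0, -12, 6, 6]
R4 ← R4 − (5)·R1: [0, 18, -9, -9]
R6 ← R6 − (3)·R1: [0, 6, -3, -3]
R3 ← R3 − (2)·R2: [0, 0, 0, 0]
R4 ← R4 + (3)·R2: [0, 0, 0, 0]
R5 ← R5 + R2: [0, 0, 0, 0]
R6 ← R6 + R2: [0, 0, 0, 0]
Echelon form has 2 nonzero rows, so rank(C) = 2.
Each nonzero row contributes one pivot column: 2 pivot columns.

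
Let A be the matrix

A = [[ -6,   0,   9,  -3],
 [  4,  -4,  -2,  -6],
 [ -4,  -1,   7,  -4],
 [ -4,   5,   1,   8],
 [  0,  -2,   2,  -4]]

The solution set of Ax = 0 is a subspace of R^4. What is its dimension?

2

Row reduce to echelon form.
R2 ← R2 + (2/3)·R1: [0, -4, 4, -8]
R3 ← R3 − (2/3)·R1: [0, -1, 1, -2]
R4 ← R4 − (2/3)·R1: [0, 5, -5, 10]
R3 ← R3 − (1/4)·R2: [0, 0, 0, 0]
R4 ← R4 + (5/4)·R2: [0, 0, 0, 0]
R5 ← R5 − (1/2)·R2: [0, 0, 0, 0]
2 nonzero rows, so rank(A) = 2.
A has 4 columns; by rank–nullity, nullity = 4 − 2 = 2.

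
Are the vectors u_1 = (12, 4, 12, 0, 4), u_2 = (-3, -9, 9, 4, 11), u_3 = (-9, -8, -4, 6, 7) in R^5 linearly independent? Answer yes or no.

Form the matrix with these vectors as rows and row reduce.
R2 ← R2 + (1/4)·R1: [0, -8, 12, 4, 12]
R3 ← R3 + (3/4)·R1: [0, -5, 5, 6, 10]
R3 ← R3 − (5/8)·R2: [0, 0, -5/2, 7/2, 5/2]
3 nonzero rows, so the 3 vectors span a space of dimension 3.
Since 3 = 3, the vectors are linearly independent.

yes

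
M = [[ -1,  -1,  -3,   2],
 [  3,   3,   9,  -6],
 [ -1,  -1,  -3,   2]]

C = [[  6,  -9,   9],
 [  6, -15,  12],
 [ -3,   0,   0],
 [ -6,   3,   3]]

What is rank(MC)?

First compute MC:
[[-15,  30, -15],
 [ 45, -90,  45],
 [-15,  30, -15]]
Now row reduce the product.
R2 ← R2 + (3)·R1: [0, 0, 0]
R3 ← R3 − R1: [0, 0, 0]
1 nonzero row, so rank(MC) = 1.

1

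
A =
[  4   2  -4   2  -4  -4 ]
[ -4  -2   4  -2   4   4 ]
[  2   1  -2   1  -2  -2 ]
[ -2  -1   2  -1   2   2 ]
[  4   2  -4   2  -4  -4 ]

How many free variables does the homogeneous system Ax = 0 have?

5

Row reduce to echelon form.
R2 ← R2 + R1: [0, 0, 0, 0, 0, 0]
R3 ← R3 − (1/2)·R1: [0, 0, 0, 0, 0, 0]
R4 ← R4 + (1/2)·R1: [0, 0, 0, 0, 0, 0]
R5 ← R5 − R1: [0, 0, 0, 0, 0, 0]
1 nonzero row, so rank(A) = 1.
A has 6 columns; by rank–nullity, nullity = 6 − 1 = 5.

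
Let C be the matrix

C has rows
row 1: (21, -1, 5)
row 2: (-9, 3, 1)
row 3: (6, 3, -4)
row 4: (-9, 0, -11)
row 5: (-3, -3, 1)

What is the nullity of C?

Row reduce to echelon form.
R2 ← R2 + (3/7)·R1: [0, 18/7, 22/7]
R3 ← R3 − (2/7)·R1: [0, 23/7, -38/7]
R4 ← R4 + (3/7)·R1: [0, -3/7, -62/7]
R5 ← R5 + (1/7)·R1: [0, -22/7, 12/7]
R3 ← R3 − (23/18)·R2: [0, 0, -85/9]
R4 ← R4 + (1/6)·R2: [0, 0, -25/3]
R5 ← R5 + (11/9)·R2: [0, 0, 50/9]
R4 ← R4 − (15/17)·R3: [0, 0, 0]
R5 ← R5 + (10/17)·R3: [0, 0, 0]
3 nonzero rows, so rank(C) = 3.
C has 3 columns; by rank–nullity, nullity = 3 − 3 = 0.

0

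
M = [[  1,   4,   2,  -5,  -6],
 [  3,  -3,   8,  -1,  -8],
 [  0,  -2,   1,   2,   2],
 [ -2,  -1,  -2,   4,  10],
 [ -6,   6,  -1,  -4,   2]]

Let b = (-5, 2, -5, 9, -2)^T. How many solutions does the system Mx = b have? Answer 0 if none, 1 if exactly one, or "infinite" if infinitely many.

Row reduce the augmented matrix [M | b].
R2 ← R2 − (3)·R1: [0, -15, 2, 14, 10, 17]
R4 ← R4 + (2)·R1: [0, 7, 2, -6, -2, -1]
R5 ← R5 + (6)·R1: [0, 30, 11, -34, -34, -32]
R3 ← R3 − (2/15)·R2: [0, 0, 11/15, 2/15, 2/3, -109/15]
R4 ← R4 + (7/15)·R2: [0, 0, 44/15, 8/15, 8/3, 104/15]
R5 ← R5 + (2)·R2: [0, 0, 15, -6, -14, 2]
R4 ← R4 − (4)·R3: [0, 0, 0, 0, 0, 36]
R5 ← R5 − (225/11)·R3: [0, 0, 0, -96/11, -304/11, 1657/11]
Swap R4 ↔ R5
The echelon form has 5 nonzero rows; the last pivot sits in the augmented column, so rank(M) = 4 but rank([M|b]) = 5.
Since the ranks differ, the system is inconsistent.
It has no solutions.

0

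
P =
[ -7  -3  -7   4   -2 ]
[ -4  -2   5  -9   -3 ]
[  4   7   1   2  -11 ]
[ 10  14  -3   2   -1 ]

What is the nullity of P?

1

Row reduce to echelon form.
R2 ← R2 − (4/7)·R1: [0, -2/7, 9, -79/7, -13/7]
R3 ← R3 + (4/7)·R1: [0, 37/7, -3, 30/7, -85/7]
R4 ← R4 + (10/7)·R1: [0, 68/7, -13, 54/7, -27/7]
R3 ← R3 + (37/2)·R2: [0, 0, 327/2, -409/2, -93/2]
R4 ← R4 + (34)·R2: [0, 0, 293, -376, -67]
R4 ← R4 − (586/327)·R3: [0, 0, 0, -3115/327, 1780/109]
4 nonzero rows, so rank(P) = 4.
P has 5 columns; by rank–nullity, nullity = 5 − 4 = 1.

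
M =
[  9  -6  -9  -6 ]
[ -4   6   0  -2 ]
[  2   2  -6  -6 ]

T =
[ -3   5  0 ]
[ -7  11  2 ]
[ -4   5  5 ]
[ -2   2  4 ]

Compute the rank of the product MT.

First compute MT:
[[ 63, -78, -81],
 [-26,  42,   4],
 [ 16, -10, -50]]
Now row reduce the product.
R2 ← R2 + (26/63)·R1: [0, 206/21, -206/7]
R3 ← R3 − (16/63)·R1: [0, 206/21, -206/7]
R3 ← R3 − R2: [0, 0, 0]
2 nonzero rows, so rank(MT) = 2.

2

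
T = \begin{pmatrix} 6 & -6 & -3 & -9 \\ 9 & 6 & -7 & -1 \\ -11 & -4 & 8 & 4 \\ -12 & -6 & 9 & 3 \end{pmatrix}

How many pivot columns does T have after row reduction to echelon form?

Row reduce to echelon form.
R2 ← R2 − (3/2)·R1: [0, 15, -5/2, 25/2]
R3 ← R3 + (11/6)·R1: [0, -15, 5/2, -25/2]
R4 ← R4 + (2)·R1: [0, -18, 3, -15]
R3 ← R3 + R2: [0, 0, 0, 0]
R4 ← R4 + (6/5)·R2: [0, 0, 0, 0]
Echelon form has 2 nonzero rows, so rank(T) = 2.
Each nonzero row contributes one pivot column: 2 pivot columns.

2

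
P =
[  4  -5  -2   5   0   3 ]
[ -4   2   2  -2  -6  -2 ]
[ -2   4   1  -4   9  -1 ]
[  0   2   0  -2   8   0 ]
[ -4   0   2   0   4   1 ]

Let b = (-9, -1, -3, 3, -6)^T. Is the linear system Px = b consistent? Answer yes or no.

no

Row reduce the augmented matrix [P | b].
R2 ← R2 + R1: [0, -3, 0, 3, -6, 1, -10]
R3 ← R3 + (1/2)·R1: [0, 3/2, 0, -3/2, 9, 1/2, -15/2]
R5 ← R5 + R1: [0, -5, 0, 5, 4, 4, -15]
R3 ← R3 + (1/2)·R2: [0, 0, 0, 0, 6, 1, -25/2]
R4 ← R4 + (2/3)·R2: [0, 0, 0, 0, 4, 2/3, -11/3]
R5 ← R5 − (5/3)·R2: [0, 0, 0, 0, 14, 7/3, 5/3]
R4 ← R4 − (2/3)·R3: [0, 0, 0, 0, 0, 0, 14/3]
R5 ← R5 − (7/3)·R3: [0, 0, 0, 0, 0, 0, 185/6]
R5 ← R5 − (185/28)·R4: [0, 0, 0, 0, 0, 0, 0]
The echelon form has 4 nonzero rows; the last pivot sits in the augmented column, so rank(P) = 3 but rank([P|b]) = 4.
Since the ranks differ, the system is inconsistent.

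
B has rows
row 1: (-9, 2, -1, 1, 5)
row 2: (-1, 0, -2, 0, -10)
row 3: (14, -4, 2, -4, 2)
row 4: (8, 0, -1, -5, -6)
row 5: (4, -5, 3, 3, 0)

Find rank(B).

5

Row reduce to echelon form.
R2 ← R2 − (1/9)·R1: [0, -2/9, -17/9, -1/9, -95/9]
R3 ← R3 + (14/9)·R1: [0, -8/9, 4/9, -22/9, 88/9]
R4 ← R4 + (8/9)·R1: [0, 16/9, -17/9, -37/9, -14/9]
R5 ← R5 + (4/9)·R1: [0, -37/9, 23/9, 31/9, 20/9]
R3 ← R3 − (4)·R2: [0, 0, 8, -2, 52]
R4 ← R4 + (8)·R2: [0, 0, -17, -5, -86]
R5 ← R5 − (37/2)·R2: [0, 0, 75/2, 11/2, 395/2]
R4 ← R4 + (17/8)·R3: [0, 0, 0, -37/4, 49/2]
R5 ← R5 − (75/16)·R3: [0, 0, 0, 119/8, -185/4]
R5 ← R5 + (119/74)·R4: [0, 0, 0, 0, -507/74]
Echelon form has 5 nonzero rows, so rank(B) = 5.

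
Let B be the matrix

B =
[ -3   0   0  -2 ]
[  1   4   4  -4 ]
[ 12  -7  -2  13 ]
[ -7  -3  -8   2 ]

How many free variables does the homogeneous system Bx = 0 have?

1

Row reduce to echelon form.
R2 ← R2 + (1/3)·R1: [0, 4, 4, -14/3]
R3 ← R3 + (4)·R1: [0, -7, -2, 5]
R4 ← R4 − (7/3)·R1: [0, -3, -8, 20/3]
R3 ← R3 + (7/4)·R2: [0, 0, 5, -19/6]
R4 ← R4 + (3/4)·R2: [0, 0, -5, 19/6]
R4 ← R4 + R3: [0, 0, 0, 0]
3 nonzero rows, so rank(B) = 3.
B has 4 columns; by rank–nullity, nullity = 4 − 3 = 1.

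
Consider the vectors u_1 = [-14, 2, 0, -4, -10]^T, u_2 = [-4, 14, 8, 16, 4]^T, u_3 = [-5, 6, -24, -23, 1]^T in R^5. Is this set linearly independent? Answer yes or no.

yes

Form the matrix with these vectors as rows and row reduce.
R2 ← R2 − (2/7)·R1: [0, 94/7, 8, 120/7, 48/7]
R3 ← R3 − (5/14)·R1: [0, 37/7, -24, -151/7, 32/7]
R3 ← R3 − (37/94)·R2: [0, 0, -1276/47, -1331/47, 88/47]
3 nonzero rows, so the 3 vectors span a space of dimension 3.
Since 3 = 3, the vectors are linearly independent.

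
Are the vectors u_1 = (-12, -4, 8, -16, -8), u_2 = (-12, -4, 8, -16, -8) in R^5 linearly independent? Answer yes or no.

no

Form the matrix with these vectors as rows and row reduce.
R2 ← R2 − R1: [0, 0, 0, 0, 0]
1 nonzero row, so the 2 vectors span a space of dimension 1.
Since 1 < 2, the vectors are linearly dependent.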